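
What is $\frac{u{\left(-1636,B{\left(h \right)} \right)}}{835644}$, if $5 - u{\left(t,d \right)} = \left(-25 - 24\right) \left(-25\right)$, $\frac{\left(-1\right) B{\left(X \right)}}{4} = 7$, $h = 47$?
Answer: $- \frac{305}{208911} \approx -0.00146$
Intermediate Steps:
$B{\left(X \right)} = -28$ ($B{\left(X \right)} = \left(-4\right) 7 = -28$)
$u{\left(t,d \right)} = -1220$ ($u{\left(t,d \right)} = 5 - \left(-25 - 24\right) \left(-25\right) = 5 - \left(-49\right) \left(-25\right) = 5 - 1225 = -1220$)
$\frac{u{\left(-1636,B{\left(h \right)} \right)}}{835644} = - \frac{1220}{835644} = \left(-1220\right) \frac{1}{835644} = - \frac{305}{208911}$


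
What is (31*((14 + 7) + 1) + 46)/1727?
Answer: 728/1727 ≈ 0.42154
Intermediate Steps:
(31*((14 + 7) + 1) + 46)/1727 = (31*(21 + 1) + 46)*(1/1727) = (31*22 + 46)*(1/1727) = (682 + 46)*(1/1727) = 728*(1/1727) = 728/1727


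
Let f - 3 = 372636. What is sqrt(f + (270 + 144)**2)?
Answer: sqrt(544035) ≈ 737.59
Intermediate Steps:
f = 372639 (f = 3 + 372636 = 372639)
sqrt(f + (270 + 144)**2) = sqrt(372639 + (270 + 144)**2) = sqrt(372639 + 414**2) = sqrt(372639 + 171396) = sqrt(544035)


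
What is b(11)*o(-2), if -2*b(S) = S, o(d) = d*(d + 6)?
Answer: 44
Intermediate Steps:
o(d) = d*(6 + d)
b(S) = -S/2
b(11)*o(-2) = (-1/2*11)*(-2*(6 - 2)) = -(-11)*4 = -11/2*(-8) = 44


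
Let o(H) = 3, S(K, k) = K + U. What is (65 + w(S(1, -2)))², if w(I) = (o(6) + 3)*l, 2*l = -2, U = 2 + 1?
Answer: 3481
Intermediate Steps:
U = 3
l = -1 (l = (½)*(-2) = -1)
S(K, k) = 3 + K (S(K, k) = K + 3 = 3 + K)
w(I) = -6 (w(I) = (3 + 3)*(-1) = 6*(-1) = -6)
(65 + w(S(1, -2)))² = (65 - 6)² = 59² = 3481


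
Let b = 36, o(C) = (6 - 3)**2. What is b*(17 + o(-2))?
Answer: 936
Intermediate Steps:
o(C) = 9 (o(C) = 3**2 = 9)
b*(17 + o(-2)) = 36*(17 + 9) = 36*26 = 936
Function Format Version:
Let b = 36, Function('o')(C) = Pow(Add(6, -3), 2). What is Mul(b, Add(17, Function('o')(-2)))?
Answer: 936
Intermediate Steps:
Function('o')(C) = 9 (Function('o')(C) = Pow(3, 2) = 9)
Mul(b, Add(17, Function('o')(-2))) = Mul(36, Add(17, 9)) = Mul(36, 26) = 936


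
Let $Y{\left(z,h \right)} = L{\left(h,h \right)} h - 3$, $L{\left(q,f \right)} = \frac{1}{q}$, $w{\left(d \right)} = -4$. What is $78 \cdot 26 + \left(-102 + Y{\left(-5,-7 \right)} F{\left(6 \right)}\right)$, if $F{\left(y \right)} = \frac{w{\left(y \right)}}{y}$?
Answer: $\frac{5782}{3} \approx 1927.3$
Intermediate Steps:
$F{\left(y \right)} = - \frac{4}{y}$
$Y{\left(z,h \right)} = -2$ ($Y{\left(z,h \right)} = \frac{h}{h} - 3 = 1 - 3 = -2$)
$78 \cdot 26 + \left(-102 + Y{\left(-5,-7 \right)} F{\left(6 \right)}\right) = 78 \cdot 26 - \left(102 + 2 \left(- \frac{4}{6}\right)\right) = 2028 - \left(102 + 2 \left(\left(-4\right) \frac{1}{6}\right)\right) = 2028 - \frac{302}{3} = \frac{5782}{3}$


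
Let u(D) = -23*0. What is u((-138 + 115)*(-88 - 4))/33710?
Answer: 0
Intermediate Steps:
u(D) = 0
u((-138 + 115)*(-88 - 4))/33710 = 0/33710 = 0*(1/33710) = 0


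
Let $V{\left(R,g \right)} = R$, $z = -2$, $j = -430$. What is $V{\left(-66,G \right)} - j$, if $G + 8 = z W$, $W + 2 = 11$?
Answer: $364$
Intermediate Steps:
$W = 9$ ($W = -2 + 11 = 9$)
$G = -26$ ($G = -8 - 18 = -26$)
$V{\left(-66,G \right)} - j = -66 - -430 = -66 + 430 = 364$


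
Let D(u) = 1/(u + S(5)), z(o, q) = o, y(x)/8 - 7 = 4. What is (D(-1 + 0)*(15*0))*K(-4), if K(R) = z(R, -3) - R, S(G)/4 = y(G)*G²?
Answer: 0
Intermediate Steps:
y(x) = 88 (y(x) = 56 + 8*4 = 56 + 32 = 88)
S(G) = 352*G² (S(G) = 4*(88*G²) = 352*G²)
D(u) = 1/(8800 + u) (D(u) = 1/(u + 352*5²) = 1/(u + 352*25) = 1/(u + 8800) = 1/(8800 + u))
K(R) = 0 (K(R) = R - R = 0)
(D(-1 + 0)*(15*0))*K(-4) = ((15*0)/(8800 + (-1 + 0)))*0 = (0/(8800 - 1))*0 = (0/8799)*0 = ((1/8799)*0)*0 = 0*0 = 0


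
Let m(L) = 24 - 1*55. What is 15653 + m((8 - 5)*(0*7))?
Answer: 15622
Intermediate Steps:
m(L) = -31 (m(L) = 24 - 55 = -31)
15653 + m((8 - 5)*(0*7)) = 15653 - 31 = 15622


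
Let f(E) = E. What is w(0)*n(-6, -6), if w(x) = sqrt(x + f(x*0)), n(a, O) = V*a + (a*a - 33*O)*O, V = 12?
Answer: 0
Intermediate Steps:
n(a, O) = 12*a + O*(a**2 - 33*O) (n(a, O) = 12*a + (a*a - 33*O)*O = 12*a + (a**2 - 33*O)*O = 12*a + O*(a**2 - 33*O))
w(x) = sqrt(x) (w(x) = sqrt(x + x*0) = sqrt(x + 0) = sqrt(x))
w(0)*n(-6, -6) = sqrt(0)*(-33*(-6)**2 + 12*(-6) - 6*(-6)**2) = 0*(-33*36 - 72 - 6*36) = 0*(-1188 - 72 - 216) = 0*(-1476) = 0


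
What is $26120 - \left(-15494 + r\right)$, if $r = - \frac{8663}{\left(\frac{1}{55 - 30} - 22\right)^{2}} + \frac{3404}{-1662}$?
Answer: $\frac{3475943612987}{83488077} \approx 41634.0$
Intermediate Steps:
$r = - \frac{1670776709}{83488077}$ ($r = - \frac{8663}{\left(\frac{1}{25} - 22\right)^{2}} + 3404 \left(- \frac{1}{1662}\right) = - \frac{8663}{\left(\frac{1}{25} - 22\right)^{2}} - \frac{1702}{831} = - \frac{8663}{\left(- \frac{549}{25}\right)^{2}} - \frac{1702}{831} = - \frac{8663}{\frac{301401}{625}} - \frac{1702}{831} = \left(-8663\right) \frac{625}{301401} - \frac{1702}{831} = - \frac{5414375}{301401} - \frac{1702}{831} = - \frac{1670776709}{83488077} \approx -20.012$)
$26120 - \left(-15494 + r\right) = 26120 + \left(\left(8310 - -7184\right) - - \frac{1670776709}{83488077}\right) = 26120 + \left(\left(8310 + 7184\right) + \frac{1670776709}{83488077}\right) = 26120 + \left(15494 + \frac{1670776709}{83488077}\right) = 26120 + \frac{1295235041747}{83488077} = \frac{3475943612987}{83488077}$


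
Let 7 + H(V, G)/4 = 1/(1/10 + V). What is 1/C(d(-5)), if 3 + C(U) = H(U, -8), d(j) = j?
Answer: -49/1559 ≈ -0.031430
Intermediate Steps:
H(V, G) = -28 + 4/(⅒ + V) (H(V, G) = -28 + 4/(1/10 + V) = -28 + 4/(⅒ + V))
C(U) = -3 + 4*(3 - 70*U)/(1 + 10*U)
1/C(d(-5)) = 1/((9 - 310*(-5))/(1 + 10*(-5))) = 1/((9 + 1550)/(1 - 50)) = 1/(1559/(-49)) = 1/(-1/49*1559) = 1/(-1559/49) = -49/1559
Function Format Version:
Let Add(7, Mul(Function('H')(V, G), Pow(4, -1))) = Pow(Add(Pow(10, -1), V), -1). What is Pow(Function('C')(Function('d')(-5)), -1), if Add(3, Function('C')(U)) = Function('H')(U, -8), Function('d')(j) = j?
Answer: Rational(-49, 1559) ≈ -0.031430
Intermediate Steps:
Function('H')(V, G) = Add(-28, Mul(4, Pow(Add(Rational(1, 10), V), -1))) (Function('H')(V, G) = Add(-28, Mul(4, Pow(Add(Pow(10, -1), V), -1))) = Add(-28, Mul(4, Pow(Add(Rational(1, 10), V), -1))))
Function('C')(U) = Add(-3, Mul(4, Pow(Add(1, Mul(10, U)), -1), Add(3, Mul(-70, U))))
Pow(Function('C')(Function('d')(-5)), -1) = Pow(Mul(Pow(Add(1, Mul(10, -5)), -1), Add(9, Mul(-310, -5))), -1) = Pow(Mul(Pow(Add(1, -50), -1), Add(9, 1550)), -1) = Pow(Mul(Pow(-49, -1), 1559), -1) = Pow(Mul(Rational(-1, 49), 1559), -1) = Pow(Rational(-1559, 49), -1) = Rational(-49, 1559)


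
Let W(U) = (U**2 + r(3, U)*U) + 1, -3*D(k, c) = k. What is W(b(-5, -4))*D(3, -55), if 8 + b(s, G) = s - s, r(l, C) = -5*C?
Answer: 255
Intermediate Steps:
D(k, c) = -k/3
b(s, G) = -8 (b(s, G) = -8 + (s - s) = -8 + 0 = -8)
W(U) = 1 - 4*U**2 (W(U) = (U**2 + (-5*U)*U) + 1 = (U**2 - 5*U**2) + 1 = -4*U**2 + 1 = 1 - 4*U**2)
W(b(-5, -4))*D(3, -55) = (1 - 4*(-8)**2)*(-1/3*3) = (1 - 4*64)*(-1) = (1 - 256)*(-1) = -255*(-1) = 255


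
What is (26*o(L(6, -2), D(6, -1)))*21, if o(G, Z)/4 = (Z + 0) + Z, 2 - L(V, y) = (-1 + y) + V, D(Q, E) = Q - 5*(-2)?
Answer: 69888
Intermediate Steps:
D(Q, E) = 10 + Q (D(Q, E) = Q + 10 = 10 + Q)
L(V, y) = 3 - V - y (L(V, y) = 2 - ((-1 + y) + V) = 2 - (-1 + V + y) = 2 + (1 - V - y) = 3 - V - y)
o(G, Z) = 8*Z (o(G, Z) = 4*((Z + 0) + Z) = 4*(Z + Z) = 4*(2*Z) = 8*Z)
(26*o(L(6, -2), D(6, -1)))*21 = (26*(8*(10 + 6)))*21 = (26*(8*16))*21 = (26*128)*21 = 3328*21 = 69888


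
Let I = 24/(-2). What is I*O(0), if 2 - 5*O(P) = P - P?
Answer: -24/5 ≈ -4.8000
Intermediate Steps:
O(P) = 2/5 (O(P) = 2/5 - (P - P)/5 = 2/5 - 1/5*0 = 2/5 + 0 = 2/5)
I = -12 (I = 24*(-1/2) = -12)
I*O(0) = -12*2/5 = -24/5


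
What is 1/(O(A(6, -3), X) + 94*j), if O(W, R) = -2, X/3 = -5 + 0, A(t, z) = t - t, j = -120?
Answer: -1/11282 ≈ -8.8637e-5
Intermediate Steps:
A(t, z) = 0
X = -15 (X = 3*(-5 + 0) = 3*(-5) = -15)
1/(O(A(6, -3), X) + 94*j) = 1/(-2 + 94*(-120)) = 1/(-2 - 11280) = 1/(-11282) = -1/11282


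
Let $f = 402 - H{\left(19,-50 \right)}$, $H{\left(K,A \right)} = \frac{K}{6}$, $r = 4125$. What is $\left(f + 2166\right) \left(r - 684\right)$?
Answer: $\frac{17651183}{2} \approx 8.8256 \cdot 10^{6}$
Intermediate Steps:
$H{\left(K,A \right)} = \frac{K}{6}$ ($H{\left(K,A \right)} = K \frac{1}{6} = \frac{K}{6}$)
$f = \frac{2393}{6}$ ($f = 402 - \frac{1}{6} \cdot 19 = 402 - \frac{19}{6} = \frac{2393}{6} \approx 398.83$)
$\left(f + 2166\right) \left(r - 684\right) = \left(\frac{2393}{6} + 2166\right) \left(4125 - 684\right) = \frac{15389 \left(4125 + \left(-2282 + 1598\right)\right)}{6} = \frac{15389 \left(4125 - 684\right)}{6} = \frac{15389}{6} \cdot 3441 = \frac{17651183}{2}$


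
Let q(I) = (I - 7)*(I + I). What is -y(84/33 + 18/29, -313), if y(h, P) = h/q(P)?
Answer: -101/6390208 ≈ -1.5805e-5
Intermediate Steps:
q(I) = 2*I*(-7 + I) (q(I) = (-7 + I)*(2*I) = 2*I*(-7 + I))
y(h, P) = h/(2*P*(-7 + P)) (y(h, P) = h/((2*P*(-7 + P))) = h*(1/(2*P*(-7 + P))) = h/(2*P*(-7 + P)))
-y(84/33 + 18/29, -313) = -(84/33 + 18/29)/(2*(-313)*(-7 - 313)) = -(84*(1/33) + 18*(1/29))*(-1)/(2*313*(-320)) = -(28/11 + 18/29)*(-1)*(-1)/(2*313*320) = -1010*(-1)*(-1)/(2*319*313*320) = -1*101/6390208 = -101/6390208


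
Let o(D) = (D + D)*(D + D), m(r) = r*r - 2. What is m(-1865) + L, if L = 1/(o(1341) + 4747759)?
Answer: 41533053890910/11940883 ≈ 3.4782e+6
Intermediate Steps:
m(r) = -2 + r² (m(r) = r² - 2 = -2 + r²)
o(D) = 4*D² (o(D) = (2*D)*(2*D) = 4*D²)
L = 1/11940883 (L = 1/(4*1341² + 4747759) = 1/(4*1798281 + 4747759) = 1/(7193124 + 4747759) = 1/11940883 ≈ 8.3746e-8)
m(-1865) + L = (-2 + (-1865)²) + 1/11940883 = (-2 + 3478225) + 1/11940883 = 3478223 + 1/11940883 = 41533053890910/11940883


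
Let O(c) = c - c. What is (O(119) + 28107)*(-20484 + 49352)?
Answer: 811392876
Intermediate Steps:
O(c) = 0
(O(119) + 28107)*(-20484 + 49352) = (0 + 28107)*(-20484 + 49352) = 28107*28868 = 811392876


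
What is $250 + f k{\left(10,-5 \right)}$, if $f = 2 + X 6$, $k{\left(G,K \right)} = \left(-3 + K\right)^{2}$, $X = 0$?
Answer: $378$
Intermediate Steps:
$f = 2$ ($f = 2 + 0 \cdot 6 = 2 + 0 = 2$)
$250 + f k{\left(10,-5 \right)} = 250 + 2 \left(-3 - 5\right)^{2} = 250 + 2 \left(-8\right)^{2} = 250 + 2 \cdot 64 = 250 + 128 = 378$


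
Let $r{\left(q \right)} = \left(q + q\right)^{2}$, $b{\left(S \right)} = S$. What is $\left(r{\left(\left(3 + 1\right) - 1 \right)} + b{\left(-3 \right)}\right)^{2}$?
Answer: $1089$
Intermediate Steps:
$r{\left(q \right)} = 4 q^{2}$ ($r{\left(q \right)} = \left(2 q\right)^{2} = 4 q^{2}$)
$\left(r{\left(\left(3 + 1\right) - 1 \right)} + b{\left(-3 \right)}\right)^{2} = \left(4 \left(\left(3 + 1\right) - 1\right)^{2} - 3\right)^{2} = \left(4 \left(4 - 1\right)^{2} - 3\right)^{2} = \left(4 \cdot 3^{2} - 3\right)^{2} = \left(4 \cdot 9 - 3\right)^{2} = \left(36 - 3\right)^{2} = 33^{2} = 1089$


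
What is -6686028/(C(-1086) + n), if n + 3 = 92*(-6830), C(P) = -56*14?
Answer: 6686028/629147 ≈ 10.627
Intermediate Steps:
C(P) = -784
n = -628363 (n = -3 + 92*(-6830) = -3 - 628360 = -628363)
-6686028/(C(-1086) + n) = -6686028/(-784 - 628363) = -6686028/(-629147) = -6686028*(-1/629147) = 6686028/629147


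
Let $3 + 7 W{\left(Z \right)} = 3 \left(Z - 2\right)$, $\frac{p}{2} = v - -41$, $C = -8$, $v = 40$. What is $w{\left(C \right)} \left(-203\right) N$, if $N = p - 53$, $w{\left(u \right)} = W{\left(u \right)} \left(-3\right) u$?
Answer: $2503512$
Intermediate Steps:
$p = 162$ ($p = 2 \left(40 - -41\right) = 2 \left(40 + 41\right) = 2 \cdot 81 = 162$)
$W{\left(Z \right)} = - \frac{9}{7} + \frac{3 Z}{7}$ ($W{\left(Z \right)} = - \frac{3}{7} + \frac{3 \left(Z - 2\right)}{7} = - \frac{3}{7} + \frac{3 \left(-2 + Z\right)}{7} = - \frac{3}{7} + \frac{-6 + 3 Z}{7} = - \frac{3}{7} + \left(- \frac{6}{7} + \frac{3 Z}{7}\right) = - \frac{9}{7} + \frac{3 Z}{7}$)
$w{\left(u \right)} = u \left(\frac{27}{7} - \frac{9 u}{7}\right)$ ($w{\left(u \right)} = \left(- \frac{9}{7} + \frac{3 u}{7}\right) \left(-3\right) u = \left(\frac{27}{7} - \frac{9 u}{7}\right) u = u \left(\frac{27}{7} - \frac{9 u}{7}\right)$)
$N = 109$ ($N = 162 - 53 = 109$)
$w{\left(C \right)} \left(-203\right) N = \frac{9}{7} \left(-8\right) \left(3 - -8\right) \left(-203\right) 109 = \frac{9}{7} \left(-8\right) \left(3 + 8\right) \left(-203\right) 109 = \frac{9}{7} \left(-8\right) 11 \left(-203\right) 109 = \left(- \frac{792}{7}\right) \left(-203\right) 109 = 22968 \cdot 109 = 2503512$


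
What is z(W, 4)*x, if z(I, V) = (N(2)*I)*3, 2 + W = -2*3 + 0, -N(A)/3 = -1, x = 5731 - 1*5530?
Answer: -14472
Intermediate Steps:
x = 201 (x = 5731 - 5530 = 201)
N(A) = 3 (N(A) = -3*(-1) = 3)
W = -8 (W = -2 + (-2*3 + 0) = -2 + (-6 + 0) = -2 - 6 = -8)
z(I, V) = 9*I (z(I, V) = (3*I)*3 = 9*I)
z(W, 4)*x = (9*(-8))*201 = -72*201 = -14472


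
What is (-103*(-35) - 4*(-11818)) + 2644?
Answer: 53521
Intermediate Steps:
(-103*(-35) - 4*(-11818)) + 2644 = (3605 + 47272) + 2644 = 50877 + 2644 = 53521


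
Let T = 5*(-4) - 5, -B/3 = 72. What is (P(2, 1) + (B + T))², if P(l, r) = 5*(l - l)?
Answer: 58081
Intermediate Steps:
B = -216 (B = -3*72 = -216)
T = -25 (T = -20 - 5 = -25)
P(l, r) = 0 (P(l, r) = 5*0 = 0)
(P(2, 1) + (B + T))² = (0 + (-216 - 25))² = (0 - 241)² = (-241)² = 58081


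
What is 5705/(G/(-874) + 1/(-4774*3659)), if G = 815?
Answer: -21774686661805/3559118666 ≈ -6118.0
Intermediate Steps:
5705/(G/(-874) + 1/(-4774*3659)) = 5705/(815/(-874) + 1/(-4774*3659)) = 5705/(815*(-1/874) - 1/4774*1/3659) = 5705/(-815/874 - 1/17468066) = 5705/(-3559118666/3816772421) = 5705*(-3816772421/3559118666) = -21774686661805/3559118666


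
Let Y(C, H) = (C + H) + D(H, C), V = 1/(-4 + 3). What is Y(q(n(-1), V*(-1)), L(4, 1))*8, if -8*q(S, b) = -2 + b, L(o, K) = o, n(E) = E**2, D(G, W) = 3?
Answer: 57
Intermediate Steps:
V = -1 (V = 1/(-1) = -1)
q(S, b) = 1/4 - b/8 (q(S, b) = -(-2 + b)/8 = 1/4 - b/8)
Y(C, H) = 3 + C + H (Y(C, H) = (C + H) + 3 = 3 + C + H)
Y(q(n(-1), V*(-1)), L(4, 1))*8 = (3 + (1/4 - (-1)*(-1)/8) + 4)*8 = (3 + (1/4 - 1/8*1) + 4)*8 = (3 + (1/4 - 1/8) + 4)*8 = (3 + 1/8 + 4)*8 = (57/8)*8 = 57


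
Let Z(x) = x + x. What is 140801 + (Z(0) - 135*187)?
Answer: 115556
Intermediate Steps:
Z(x) = 2*x
140801 + (Z(0) - 135*187) = 140801 + (2*0 - 135*187) = 140801 + (0 - 25245) = 140801 - 25245 = 115556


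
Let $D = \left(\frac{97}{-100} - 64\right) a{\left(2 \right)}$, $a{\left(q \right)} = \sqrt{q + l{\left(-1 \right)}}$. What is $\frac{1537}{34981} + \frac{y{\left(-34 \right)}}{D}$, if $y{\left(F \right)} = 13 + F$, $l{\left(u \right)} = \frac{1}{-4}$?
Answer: $\frac{1537}{34981} + \frac{600 \sqrt{7}}{6497} \approx 0.28827$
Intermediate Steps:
$l{\left(u \right)} = - \frac{1}{4}$
$a{\left(q \right)} = \sqrt{- \frac{1}{4} + q}$ ($a{\left(q \right)} = \sqrt{q - \frac{1}{4}} = \sqrt{- \frac{1}{4} + q}$)
$D = - \frac{6497 \sqrt{7}}{200}$ ($D = \left(\frac{97}{-100} - 64\right) \frac{\sqrt{-1 + 4 \cdot 2}}{2} = \left(97 \left(- \frac{1}{100}\right) - 64\right) \frac{\sqrt{-1 + 8}}{2} = \left(- \frac{97}{100} - 64\right) \frac{\sqrt{7}}{2} = - \frac{6497 \frac{\sqrt{7}}{2}}{100} = - \frac{6497 \sqrt{7}}{200} \approx -85.947$)
$\frac{1537}{34981} + \frac{y{\left(-34 \right)}}{D} = \frac{1537}{34981} + \frac{13 - 34}{\left(- \frac{6497}{200}\right) \sqrt{7}} = 1537 \cdot \frac{1}{34981} - 21 \left(- \frac{200 \sqrt{7}}{45479}\right) = \frac{1537}{34981} + \frac{600 \sqrt{7}}{6497}$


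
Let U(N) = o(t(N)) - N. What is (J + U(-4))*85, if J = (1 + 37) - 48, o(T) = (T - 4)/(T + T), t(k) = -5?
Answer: -867/2 ≈ -433.50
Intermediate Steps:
o(T) = (-4 + T)/(2*T) (o(T) = (-4 + T)/((2*T)) = (-4 + T)*(1/(2*T)) = (-4 + T)/(2*T))
J = -10 (J = 38 - 48 = -10)
U(N) = 9/10 - N (U(N) = (½)*(-4 - 5)/(-5) - N = (½)*(-⅕)*(-9) - N = 9/10 - N)
(J + U(-4))*85 = (-10 + (9/10 - 1*(-4)))*85 = (-10 + (9/10 + 4))*85 = (-10 + 49/10)*85 = -51/10*85 = -867/2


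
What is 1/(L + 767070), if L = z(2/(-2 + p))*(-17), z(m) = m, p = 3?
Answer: 1/767036 ≈ 1.3037e-6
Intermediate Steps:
L = -34 (L = (2/(-2 + 3))*(-17) = (2/1)*(-17) = (1*2)*(-17) = 2*(-17) = -34)
1/(L + 767070) = 1/(-34 + 767070) = 1/767036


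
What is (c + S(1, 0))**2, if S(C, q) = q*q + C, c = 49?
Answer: 2500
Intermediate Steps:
S(C, q) = C + q**2 (S(C, q) = q**2 + C = C + q**2)
(c + S(1, 0))**2 = (49 + (1 + 0**2))**2 = (49 + (1 + 0))**2 = (49 + 1)**2 = 50**2 = 2500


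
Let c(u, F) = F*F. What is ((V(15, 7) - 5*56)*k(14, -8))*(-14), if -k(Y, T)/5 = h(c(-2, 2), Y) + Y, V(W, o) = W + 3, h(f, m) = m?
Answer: -513520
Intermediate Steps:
c(u, F) = F²
V(W, o) = 3 + W
k(Y, T) = -10*Y (k(Y, T) = -5*(Y + Y) = -10*Y)
((V(15, 7) - 5*56)*k(14, -8))*(-14) = (((3 + 15) - 5*56)*(-10*14))*(-14) = ((18 - 280)*(-140))*(-14) = -262*(-140)*(-14) = 36680*(-14) = -513520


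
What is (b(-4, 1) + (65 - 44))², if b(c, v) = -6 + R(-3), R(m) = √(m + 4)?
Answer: 256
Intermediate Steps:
R(m) = √(4 + m)
b(c, v) = -5 (b(c, v) = -6 + √(4 - 3) = -6 + √1 = -6 + 1 = -5)
(b(-4, 1) + (65 - 44))² = (-5 + (65 - 44))² = (-5 + 21)² = 16² = 256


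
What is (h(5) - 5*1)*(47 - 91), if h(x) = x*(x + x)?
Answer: -1980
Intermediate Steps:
h(x) = 2*x**2 (h(x) = x*(2*x) = 2*x**2)
(h(5) - 5*1)*(47 - 91) = (2*5**2 - 5*1)*(47 - 91) = (2*25 - 5)*(-44) = (50 - 5)*(-44) = 45*(-44) = -1980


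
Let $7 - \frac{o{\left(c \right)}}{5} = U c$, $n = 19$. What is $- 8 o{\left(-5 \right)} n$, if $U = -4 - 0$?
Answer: $9880$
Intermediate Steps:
$U = -4$ ($U = -4 + 0 = -4$)
$o{\left(c \right)} = 35 + 20 c$ ($o{\left(c \right)} = 35 - 5 \left(- 4 c\right) = 35 + 20 c$)
$- 8 o{\left(-5 \right)} n = - 8 \left(35 + 20 \left(-5\right)\right) 19 = - 8 \left(35 - 100\right) 19 = \left(-8\right) \left(-65\right) 19 = 520 \cdot 19 = 9880$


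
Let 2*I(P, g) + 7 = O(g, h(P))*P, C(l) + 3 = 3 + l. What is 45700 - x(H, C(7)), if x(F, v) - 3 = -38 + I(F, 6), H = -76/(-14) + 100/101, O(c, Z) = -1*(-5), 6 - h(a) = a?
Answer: 64651549/1414 ≈ 45722.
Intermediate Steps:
C(l) = l (C(l) = -3 + (3 + l) = l)
h(a) = 6 - a
O(c, Z) = 5
H = 4538/707 (H = -76*(-1/14) + 100*(1/101) = 38/7 + 100/101 = 4538/707 ≈ 6.4187)
I(P, g) = -7/2 + 5*P/2 (I(P, g) = -7/2 + (5*P)/2 = -7/2 + 5*P/2)
x(F, v) = -77/2 + 5*F/2 (x(F, v) = 3 + (-38 + (-7/2 + 5*F/2)) = 3 + (-83/2 + 5*F/2) = -77/2 + 5*F/2)
45700 - x(H, C(7)) = 45700 - (-77/2 + (5/2)*(4538/707)) = 45700 - (-77/2 + 11345/707) = 45700 - 1*(-31749/1414) = 45700 + 31749/1414 = 64651549/1414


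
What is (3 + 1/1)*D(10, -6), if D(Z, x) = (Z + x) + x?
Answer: -8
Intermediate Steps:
D(Z, x) = Z + 2*x
(3 + 1/1)*D(10, -6) = (3 + 1/1)*(10 + 2*(-6)) = (3 + 1)*(10 - 12) = 4*(-2) = -8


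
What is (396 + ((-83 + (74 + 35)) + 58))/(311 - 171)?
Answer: 24/7 ≈ 3.4286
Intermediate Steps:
(396 + ((-83 + (74 + 35)) + 58))/(311 - 171) = (396 + ((-83 + 109) + 58))/140 = (396 + (26 + 58))*(1/140) = (396 + 84)*(1/140) = 480*(1/140) = 24/7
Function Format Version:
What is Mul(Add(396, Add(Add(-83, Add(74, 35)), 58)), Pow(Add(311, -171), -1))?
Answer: Rational(24, 7) ≈ 3.4286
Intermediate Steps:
Mul(Add(396, Add(Add(-83, Add(74, 35)), 58)), Pow(Add(311, -171), -1)) = Mul(Add(396, Add(Add(-83, 109), 58)), Pow(140, -1)) = Mul(Add(396, Add(26, 58)), Rational(1, 140)) = Mul(Add(396, 84), Rational(1, 140)) = Mul(480, Rational(1, 140)) = Rational(24, 7)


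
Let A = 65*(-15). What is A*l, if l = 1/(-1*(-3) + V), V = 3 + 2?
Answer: -975/8 ≈ -121.88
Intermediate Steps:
V = 5
l = 1/8 (l = 1/(-1*(-3) + 5) = 1/(3 + 5) = 1/8 ≈ 0.12500)
A = -975
A*l = -975*1/8 = -975/8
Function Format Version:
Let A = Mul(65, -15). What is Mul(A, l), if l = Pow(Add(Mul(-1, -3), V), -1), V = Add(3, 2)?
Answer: Rational(-975, 8) ≈ -121.88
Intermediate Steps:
V = 5
l = Rational(1, 8) (l = Pow(Add(Mul(-1, -3), 5), -1) = Pow(Add(3, 5), -1) = Pow(8, -1) = Rational(1, 8) ≈ 0.12500)
A = -975
Mul(A, l) = Mul(-975, Rational(1, 8)) = Rational(-975, 8)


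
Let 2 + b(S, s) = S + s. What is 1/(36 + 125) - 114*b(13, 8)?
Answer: -348725/161 ≈ -2166.0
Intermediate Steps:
b(S, s) = -2 + S + s (b(S, s) = -2 + (S + s) = -2 + S + s)
1/(36 + 125) - 114*b(13, 8) = 1/(36 + 125) - 114*(-2 + 13 + 8) = 1/161 - 114*19 = 1/161 - 2166 = -348725/161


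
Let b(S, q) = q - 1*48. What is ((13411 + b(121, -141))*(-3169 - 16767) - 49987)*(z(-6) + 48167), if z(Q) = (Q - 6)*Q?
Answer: -12717912255181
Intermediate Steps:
z(Q) = Q*(-6 + Q) (z(Q) = (-6 + Q)*Q = Q*(-6 + Q))
b(S, q) = -48 + q (b(S, q) = q - 48 = -48 + q)
((13411 + b(121, -141))*(-3169 - 16767) - 49987)*(z(-6) + 48167) = ((13411 + (-48 - 141))*(-3169 - 16767) - 49987)*(-6*(-6 - 6) + 48167) = ((13411 - 189)*(-19936) - 49987)*(-6*(-12) + 48167) = (13222*(-19936) - 49987)*(72 + 48167) = (-263593792 - 49987)*48239 = -263643779*48239 = -12717912255181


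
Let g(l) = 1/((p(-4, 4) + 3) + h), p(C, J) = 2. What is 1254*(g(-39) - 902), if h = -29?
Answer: -4524641/4 ≈ -1.1312e+6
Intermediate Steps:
g(l) = -1/24 (g(l) = 1/((2 + 3) - 29) = 1/(5 - 29) = 1/(-24) = -1/24)
1254*(g(-39) - 902) = 1254*(-1/24 - 902) = 1254*(-21649/24) = -4524641/4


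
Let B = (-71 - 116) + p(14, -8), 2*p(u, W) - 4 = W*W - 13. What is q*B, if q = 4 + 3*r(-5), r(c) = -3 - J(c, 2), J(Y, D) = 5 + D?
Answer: 4147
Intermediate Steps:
p(u, W) = -9/2 + W²/2 (p(u, W) = 2 + (W*W - 13)/2 = 2 + (W² - 13)/2 = 2 + (-13 + W²)/2 = 2 + (-13/2 + W²/2) = -9/2 + W²/2)
r(c) = -10 (r(c) = -3 - (5 + 2) = -3 - 1*7 = -3 - 7 = -10)
q = -26 (q = 4 + 3*(-10) = 4 - 30 = -26)
B = -319/2 (B = (-71 - 116) + (-9/2 + (½)*(-8)²) = -187 + (-9/2 + (½)*64) = -187 + (-9/2 + 32) = -187 + 55/2 = -319/2 ≈ -159.50)
q*B = -26*(-319/2) = 4147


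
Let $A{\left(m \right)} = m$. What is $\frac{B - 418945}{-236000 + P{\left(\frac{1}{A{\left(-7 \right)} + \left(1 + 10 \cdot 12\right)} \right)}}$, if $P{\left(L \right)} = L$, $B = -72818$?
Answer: $\frac{56060982}{26903999} \approx 2.0837$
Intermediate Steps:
$\frac{B - 418945}{-236000 + P{\left(\frac{1}{A{\left(-7 \right)} + \left(1 + 10 \cdot 12\right)} \right)}} = \frac{-72818 - 418945}{-236000 + \frac{1}{-7 + \left(1 + 10 \cdot 12\right)}} = - \frac{491763}{-236000 + \frac{1}{-7 + \left(1 + 120\right)}} = - \frac{491763}{-236000 + \frac{1}{-7 + 121}} = - \frac{491763}{-236000 + \frac{1}{114}} = - \frac{491763}{- \frac{26903999}{114}} = \left(-491763\right) \left(- \frac{114}{26903999}\right) = \frac{56060982}{26903999}$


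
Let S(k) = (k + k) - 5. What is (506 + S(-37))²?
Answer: 182329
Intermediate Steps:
S(k) = -5 + 2*k (S(k) = 2*k - 5 = -5 + 2*k)
(506 + S(-37))² = (506 + (-5 + 2*(-37)))² = (506 + (-5 - 74))² = (506 - 79)² = 427² = 182329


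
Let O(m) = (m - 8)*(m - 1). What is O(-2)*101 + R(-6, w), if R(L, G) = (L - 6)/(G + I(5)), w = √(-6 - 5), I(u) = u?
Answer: 9085/3 + I*√11/3 ≈ 3028.3 + 1.1055*I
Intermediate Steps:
w = I*√11 (w = √(-11) = I*√11 ≈ 3.3166*I)
R(L, G) = (-6 + L)/(5 + G) (R(L, G) = (L - 6)/(G + 5) = (-6 + L)/(5 + G))
O(m) = (-1 + m)*(-8 + m) (O(m) = (-8 + m)*(-1 + m) = (-1 + m)*(-8 + m))
O(-2)*101 + R(-6, w) = (8 + (-2)² - 9*(-2))*101 + (-6 - 6)/(5 + I*√11) = (8 + 4 + 18)*101 - 12/(5 + I*√11) = 30*101 - 12/(5 + I*√11) = 3030 - 12/(5 + I*√11)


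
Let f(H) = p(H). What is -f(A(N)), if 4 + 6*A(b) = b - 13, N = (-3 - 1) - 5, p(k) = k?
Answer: 13/3 ≈ 4.3333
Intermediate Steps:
N = -9 (N = -4 - 5 = -9)
A(b) = -17/6 + b/6 (A(b) = -⅔ + (b - 13)/6 = -⅔ + (-13 + b)/6 = -⅔ + (-13/6 + b/6) = -17/6 + b/6)
f(H) = H
-f(A(N)) = -(-17/6 + (⅙)*(-9)) = -(-17/6 - 3/2) = -1*(-13/3) = 13/3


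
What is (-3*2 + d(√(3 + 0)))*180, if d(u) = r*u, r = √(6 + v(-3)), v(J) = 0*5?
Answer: -1080 + 540*√2 ≈ -316.32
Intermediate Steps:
v(J) = 0
r = √6 (r = √(6 + 0) = √6 ≈ 2.4495)
d(u) = u*√6 (d(u) = √6*u = u*√6)
(-3*2 + d(√(3 + 0)))*180 = (-3*2 + √(3 + 0)*√6)*180 = (-6 + √3*√6)*180 = (-6 + 3*√2)*180 = -1080 + 540*√2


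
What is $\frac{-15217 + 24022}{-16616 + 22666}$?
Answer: $\frac{1761}{1210} \approx 1.4554$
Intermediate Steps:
$\frac{-15217 + 24022}{-16616 + 22666} = \frac{8805}{6050} = 8805 \cdot \frac{1}{6050} = \frac{1761}{1210}$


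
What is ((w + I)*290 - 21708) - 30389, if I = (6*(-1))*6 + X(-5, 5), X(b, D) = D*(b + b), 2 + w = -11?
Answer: -80807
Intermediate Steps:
w = -13 (w = -2 - 11 = -13)
X(b, D) = 2*D*b (X(b, D) = D*(2*b) = 2*D*b)
I = -86 (I = (6*(-1))*6 + 2*5*(-5) = -6*6 - 50 = -36 - 50 = -86)
((w + I)*290 - 21708) - 30389 = ((-13 - 86)*290 - 21708) - 30389 = (-99*290 - 21708) - 30389 = (-28710 - 21708) - 30389 = -50418 - 30389 = -80807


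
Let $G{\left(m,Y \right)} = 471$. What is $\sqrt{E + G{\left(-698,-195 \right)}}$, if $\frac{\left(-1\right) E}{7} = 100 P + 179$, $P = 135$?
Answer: $i \sqrt{95282} \approx 308.68 i$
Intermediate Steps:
$E = -95753$ ($E = - 7 \left(100 \cdot 135 + 179\right) = - 7 \left(13500 + 179\right) = \left(-7\right) 13679 = -95753$)
$\sqrt{E + G{\left(-698,-195 \right)}} = \sqrt{-95753 + 471} = \sqrt{-95282} = i \sqrt{95282}$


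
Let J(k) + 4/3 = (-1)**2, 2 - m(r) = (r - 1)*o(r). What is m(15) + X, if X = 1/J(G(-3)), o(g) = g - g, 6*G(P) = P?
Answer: -1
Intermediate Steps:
G(P) = P/6
o(g) = 0
m(r) = 2 (m(r) = 2 - (r - 1)*0 = 2 - (-1 + r)*0 = 2 - 1*0 = 2 + 0 = 2)
J(k) = -1/3 (J(k) = -4/3 + (-1)**2 = -4/3 + 1 = -1/3)
X = -3 (X = 1/(-1/3) = -3)
m(15) + X = 2 - 3 = -1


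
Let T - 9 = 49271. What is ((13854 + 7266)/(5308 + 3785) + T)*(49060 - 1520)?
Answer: 7101274188800/3031 ≈ 2.3429e+9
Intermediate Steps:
T = 49280 (T = 9 + 49271 = 49280)
((13854 + 7266)/(5308 + 3785) + T)*(49060 - 1520) = ((13854 + 7266)/(5308 + 3785) + 49280)*(49060 - 1520) = (21120/9093 + 49280)*47540 = (21120*(1/9093) + 49280)*47540 = (7040/3031 + 49280)*47540 = (149374720/3031)*47540 = 7101274188800/3031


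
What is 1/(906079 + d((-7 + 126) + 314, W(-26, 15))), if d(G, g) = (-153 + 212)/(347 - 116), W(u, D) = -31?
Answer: 231/209304308 ≈ 1.1037e-6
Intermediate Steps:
d(G, g) = 59/231
1/(906079 + d((-7 + 126) + 314, W(-26, 15))) = 1/(906079 + 59/231) = 1/(209304308/231) = 231/209304308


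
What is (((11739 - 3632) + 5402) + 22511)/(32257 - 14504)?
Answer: 36020/17753 ≈ 2.0290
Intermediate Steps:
(((11739 - 3632) + 5402) + 22511)/(32257 - 14504) = ((8107 + 5402) + 22511)/17753 = (13509 + 22511)*(1/17753) = 36020*(1/17753) = 36020/17753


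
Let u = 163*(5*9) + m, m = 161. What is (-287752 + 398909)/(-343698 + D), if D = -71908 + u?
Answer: -111157/408110 ≈ -0.27237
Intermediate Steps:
u = 7496 (u = 163*(5*9) + 161 = 163*45 + 161 = 7335 + 161 = 7496)
D = -64412 (D = -71908 + 7496 = -64412)
(-287752 + 398909)/(-343698 + D) = (-287752 + 398909)/(-343698 - 64412) = 111157/(-408110) = 111157*(-1/408110) = -111157/408110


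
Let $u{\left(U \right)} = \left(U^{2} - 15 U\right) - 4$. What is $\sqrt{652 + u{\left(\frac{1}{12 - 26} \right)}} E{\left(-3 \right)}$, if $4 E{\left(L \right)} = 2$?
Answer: $\frac{\sqrt{127219}}{28} \approx 12.738$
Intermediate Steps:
$u{\left(U \right)} = -4 + U^{2} - 15 U$
$E{\left(L \right)} = \frac{1}{2}$ ($E{\left(L \right)} = \frac{1}{4} \cdot 2 = \frac{1}{2}$)
$\sqrt{652 + u{\left(\frac{1}{12 - 26} \right)}} E{\left(-3 \right)} = \sqrt{652 - \left(4 - \frac{1}{\left(12 - 26\right)^{2}} + \frac{15}{12 - 26}\right)} \frac{1}{2} = \sqrt{652 - \left(4 - \frac{15}{14} - \frac{1}{196}\right)} \frac{1}{2} = \sqrt{652 - \left(\frac{41}{14} - \frac{1}{196}\right)} \frac{1}{2} = \sqrt{652 + \left(-4 + \frac{1}{196} + \frac{15}{14}\right)} \frac{1}{2} = \sqrt{652 - \frac{573}{196}} \cdot \frac{1}{2} = \sqrt{\frac{127219}{196}} \cdot \frac{1}{2} = \frac{\sqrt{127219}}{14} \cdot \frac{1}{2} = \frac{\sqrt{127219}}{28}$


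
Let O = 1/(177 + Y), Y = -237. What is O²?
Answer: 1/3600 ≈ 0.00027778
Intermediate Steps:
O = -1/60 (O = 1/(177 - 237) = 1/(-60) = -1/60 ≈ -0.016667)
O² = (-1/60)² = 1/3600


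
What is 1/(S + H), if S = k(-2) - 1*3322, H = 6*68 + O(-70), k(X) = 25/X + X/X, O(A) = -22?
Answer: -2/5895 ≈ -0.00033927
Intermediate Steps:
k(X) = 1 + 25/X (k(X) = 25/X + 1 = 1 + 25/X)
H = 386 (H = 6*68 - 22 = 408 - 22 = 386)
S = -6667/2 (S = (25 - 2)/(-2) - 1*3322 = -1/2*23 - 3322 = -23/2 - 3322 = -6667/2 ≈ -3333.5)
1/(S + H) = 1/(-6667/2 + 386) = 1/(-5895/2) = -2/5895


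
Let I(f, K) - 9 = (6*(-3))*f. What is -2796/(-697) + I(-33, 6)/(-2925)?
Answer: 862001/226525 ≈ 3.8053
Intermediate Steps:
I(f, K) = 9 - 18*f (I(f, K) = 9 + (6*(-3))*f = 9 - 18*f)
-2796/(-697) + I(-33, 6)/(-2925) = -2796/(-697) + (9 - 18*(-33))/(-2925) = -2796*(-1/697) + (9 + 594)*(-1/2925) = 2796/697 + 603*(-1/2925) = 2796/697 - 67/325 = 862001/226525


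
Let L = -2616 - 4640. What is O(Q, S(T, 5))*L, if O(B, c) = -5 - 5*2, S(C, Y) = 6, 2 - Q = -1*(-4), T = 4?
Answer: 108840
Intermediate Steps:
Q = -2 (Q = 2 - (-1)*(-4) = 2 - 1*4 = 2 - 4 = -2)
L = -7256
O(B, c) = -15 (O(B, c) = -5 - 10 = -15)
O(Q, S(T, 5))*L = -15*(-7256) = 108840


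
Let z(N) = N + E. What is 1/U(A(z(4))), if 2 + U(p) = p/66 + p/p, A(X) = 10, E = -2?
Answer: -33/28 ≈ -1.1786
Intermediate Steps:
z(N) = -2 + N (z(N) = N - 2 = -2 + N)
U(p) = -1 + p/66 (U(p) = -2 + (p/66 + p/p) = -2 + (p*(1/66) + 1) = -2 + (p/66 + 1) = -2 + (1 + p/66) = -1 + p/66)
1/U(A(z(4))) = 1/(-1 + (1/66)*10) = 1/(-1 + 5/33) = 1/(-28/33) = -33/28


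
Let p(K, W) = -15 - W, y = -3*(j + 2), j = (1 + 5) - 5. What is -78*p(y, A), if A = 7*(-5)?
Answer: -1560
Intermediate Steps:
j = 1 (j = 6 - 5 = 1)
y = -9 (y = -3*(1 + 2) = -3*3 = -9)
A = -35
-78*p(y, A) = -78*(-15 - 1*(-35)) = -78*(-15 + 35) = -78*20 = -1560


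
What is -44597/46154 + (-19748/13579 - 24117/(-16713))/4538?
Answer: -3827473662127358/3961090753307217 ≈ -0.96627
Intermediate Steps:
-44597/46154 + (-19748/13579 - 24117/(-16713))/4538 = -44597*1/46154 + (-19748*1/13579 - 24117*(-1/16713))*(1/4538) = -44597/46154 + (-19748/13579 + 8039/5571)*(1/4538) = -44597/46154 - 854527/75648609*1/4538 = -44597/46154 - 854527/343293387642 = -3827473662127358/3961090753307217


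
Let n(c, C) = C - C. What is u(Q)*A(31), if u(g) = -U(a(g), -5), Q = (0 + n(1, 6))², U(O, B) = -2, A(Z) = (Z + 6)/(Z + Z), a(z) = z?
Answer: 37/31 ≈ 1.1935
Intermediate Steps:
n(c, C) = 0
A(Z) = (6 + Z)/(2*Z) (A(Z) = (6 + Z)/((2*Z)) = (6 + Z)*(1/(2*Z)) = (6 + Z)/(2*Z))
Q = 0 (Q = (0 + 0)² = 0² = 0)
u(g) = 2 (u(g) = -1*(-2) = 2)
u(Q)*A(31) = 2*((½)*(6 + 31)/31) = 2*((½)*(1/31)*37) = 2*(37/62) = 37/31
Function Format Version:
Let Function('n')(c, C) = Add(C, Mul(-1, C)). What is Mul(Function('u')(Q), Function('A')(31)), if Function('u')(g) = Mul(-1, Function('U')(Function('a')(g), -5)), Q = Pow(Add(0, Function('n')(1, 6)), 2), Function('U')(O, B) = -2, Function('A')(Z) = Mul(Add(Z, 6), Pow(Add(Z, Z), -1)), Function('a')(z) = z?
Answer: Rational(37, 31) ≈ 1.1935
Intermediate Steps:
Function('n')(c, C) = 0
Function('A')(Z) = Mul(Rational(1, 2), Pow(Z, -1), Add(6, Z)) (Function('A')(Z) = Mul(Add(6, Z), Pow(Mul(2, Z), -1)) = Mul(Add(6, Z), Mul(Rational(1, 2), Pow(Z, -1))) = Mul(Rational(1, 2), Pow(Z, -1), Add(6, Z)))
Q = 0 (Q = Pow(Add(0, 0), 2) = Pow(0, 2) = 0)
Function('u')(g) = 2 (Function('u')(g) = Mul(-1, -2) = 2)
Mul(Function('u')(Q), Function('A')(31)) = Mul(2, Mul(Rational(1, 2), Pow(31, -1), Add(6, 31))) = Mul(2, Mul(Rational(1, 2), Rational(1, 31), 37)) = Mul(2, Rational(37, 62)) = Rational(37, 31)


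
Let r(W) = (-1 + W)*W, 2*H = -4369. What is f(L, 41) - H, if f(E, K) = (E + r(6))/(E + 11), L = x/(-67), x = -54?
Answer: 3460007/1582 ≈ 2187.1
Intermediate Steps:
H = -4369/2 (H = (½)*(-4369) = -4369/2 ≈ -2184.5)
L = 54/67 (L = -54/(-67) = -54*(-1/67) = 54/67 ≈ 0.80597)
r(W) = W*(-1 + W)
f(E, K) = (30 + E)/(11 + E) (f(E, K) = (E + 6*(-1 + 6))/(E + 11) = (E + 6*5)/(11 + E) = (E + 30)/(11 + E) = (30 + E)/(11 + E))
f(L, 41) - H = (30 + 54/67)/(11 + 54/67) - 1*(-4369/2) = (2064/67)/(791/67) + 4369/2 = (67/791)*(2064/67) + 4369/2 = 2064/791 + 4369/2 = 3460007/1582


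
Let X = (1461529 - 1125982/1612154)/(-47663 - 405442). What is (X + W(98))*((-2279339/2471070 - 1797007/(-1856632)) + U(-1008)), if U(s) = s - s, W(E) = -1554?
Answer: -7416464657333818574875334/104728837084416302352525 ≈ -70.816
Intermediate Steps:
X = -1178104348742/365237519085 (X = (1461529 - 1125982*1/1612154)/(-453105) = (1461529 - 562991/806077)*(-1/453105) = (1178104348742/806077)*(-1/453105) = -1178104348742/365237519085 ≈ -3.2256)
U(s) = 0
(X + W(98))*((-2279339/2471070 - 1797007/(-1856632)) + U(-1008)) = (-1178104348742/365237519085 - 1554)*((-2279339/2471070 - 1797007/(-1856632)) + 0) = -568757209006832*((-2279339*1/2471070 - 1797007*(-1/1856632)) + 0)/365237519085 = -568757209006832*((-2279339/2471070 + 1797007/1856632) + 0)/365237519085 = -568757209006832*(104318180621/2293933818120 + 0)/365237519085 = -568757209006832/365237519085*104318180621/2293933818120 = -7416464657333818574875334/104728837084416302352525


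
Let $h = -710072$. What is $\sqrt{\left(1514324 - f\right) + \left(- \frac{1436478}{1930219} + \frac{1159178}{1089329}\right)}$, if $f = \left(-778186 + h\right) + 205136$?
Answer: $\frac{\sqrt{465498039659555747172240214}}{12899653577} \approx 1672.6$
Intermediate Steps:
$f = -1283122$ ($f = \left(-778186 - 710072\right) + 205136 = -1488258 + 205136 = -1283122$)
$\sqrt{\left(1514324 - f\right) + \left(- \frac{1436478}{1930219} + \frac{1159178}{1089329}\right)} = \sqrt{\left(1514324 - -1283122\right) + \left(- \frac{1436478}{1930219} + \frac{1159178}{1089329}\right)} = \sqrt{\left(1514324 + 1283122\right) + \left(\left(-1436478\right) \frac{1}{1930219} + 1159178 \cdot \frac{1}{1089329}\right)} = \sqrt{2797446 + \left(- \frac{1436478}{1930219} + \frac{1159178}{1089329}\right)} = \sqrt{2797446 + \frac{672670256720}{2102643533051}} = \sqrt{\frac{5882032413629644466}{2102643533051}} = \frac{\sqrt{465498039659555747172240214}}{12899653577}$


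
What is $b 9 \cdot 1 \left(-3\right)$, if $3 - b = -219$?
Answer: $-5994$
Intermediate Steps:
$b = 222$ ($b = 3 - -219 = 3 + 219 = 222$)
$b 9 \cdot 1 \left(-3\right) = 222 \cdot 9 \cdot 1 \left(-3\right) = 222 \cdot 9 \left(-3\right) = 222 \left(-27\right) = -5994$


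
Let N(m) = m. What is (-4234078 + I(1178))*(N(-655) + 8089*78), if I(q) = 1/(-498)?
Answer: -1329004792182515/498 ≈ -2.6687e+12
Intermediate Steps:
I(q) = -1/498
(-4234078 + I(1178))*(N(-655) + 8089*78) = (-4234078 - 1/498)*(-655 + 8089*78) = -2108570845*(-655 + 630942)/498 = -2108570845/498*630287 = -1329004792182515/498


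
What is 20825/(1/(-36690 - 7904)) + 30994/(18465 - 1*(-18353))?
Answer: -17095886934953/18409 ≈ -9.2867e+8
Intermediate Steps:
20825/(1/(-36690 - 7904)) + 30994/(18465 - 1*(-18353)) = 20825/(1/(-44594)) + 30994/(18465 + 18353) = 20825/(-1/44594) + 30994/36818 = 20825*(-44594) + 30994*(1/36818) = -928670050 + 15497/18409 = -17095886934953/18409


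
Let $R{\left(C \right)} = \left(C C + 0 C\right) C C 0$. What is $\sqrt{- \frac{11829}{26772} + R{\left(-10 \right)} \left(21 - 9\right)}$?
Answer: $\frac{i \sqrt{8796833}}{4462} \approx 0.66471 i$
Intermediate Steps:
$R{\left(C \right)} = 0$ ($R{\left(C \right)} = \left(C^{2} + 0\right) C^{2} \cdot 0 = C^{2} \cdot 0 = 0$)
$\sqrt{- \frac{11829}{26772} + R{\left(-10 \right)} \left(21 - 9\right)} = \sqrt{- \frac{11829}{26772} + 0 \left(21 - 9\right)} = \sqrt{- \frac{11829}{26772} + 0 \cdot 12} = \sqrt{\left(-1\right) \frac{3943}{8924} + 0} = \sqrt{- \frac{3943}{8924} + 0} = \sqrt{- \frac{3943}{8924}} = \frac{i \sqrt{8796833}}{4462}$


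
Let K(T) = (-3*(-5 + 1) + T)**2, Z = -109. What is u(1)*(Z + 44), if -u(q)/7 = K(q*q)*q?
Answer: 76895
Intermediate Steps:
K(T) = (12 + T)**2 (K(T) = (-3*(-4) + T)**2 = (12 + T)**2)
u(q) = -7*q*(12 + q**2)**2 (u(q) = -7*(12 + q*q)**2*q = -7*(12 + q**2)**2*q = -7*q*(12 + q**2)**2)
u(1)*(Z + 44) = (-7*1*(12 + 1**2)**2)*(-109 + 44) = -7*1*(12 + 1)**2*(-65) = -7*1*13**2*(-65) = -7*1*169*(-65) = -1183*(-65) = 76895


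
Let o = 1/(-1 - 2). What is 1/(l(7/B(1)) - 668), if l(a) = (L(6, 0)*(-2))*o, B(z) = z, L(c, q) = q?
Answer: -1/668 ≈ -0.0014970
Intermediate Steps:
o = -⅓ (o = 1/(-3) = -⅓ ≈ -0.33333)
l(a) = 0 (l(a) = (0*(-2))*(-⅓) = 0*(-⅓) = 0)
1/(l(7/B(1)) - 668) = 1/(0 - 668) = 1/(-668) = -1/668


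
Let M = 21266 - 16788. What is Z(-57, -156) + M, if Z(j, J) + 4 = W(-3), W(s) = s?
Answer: 4471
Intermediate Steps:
M = 4478
Z(j, J) = -7 (Z(j, J) = -4 - 3 = -7)
Z(-57, -156) + M = -7 + 4478 = 4471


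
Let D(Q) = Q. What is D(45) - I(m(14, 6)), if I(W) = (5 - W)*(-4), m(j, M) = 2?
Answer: 57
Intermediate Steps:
I(W) = -20 + 4*W
D(45) - I(m(14, 6)) = 45 - (-20 + 4*2) = 45 - (-20 + 8) = 45 - 1*(-12) = 45 + 12 = 57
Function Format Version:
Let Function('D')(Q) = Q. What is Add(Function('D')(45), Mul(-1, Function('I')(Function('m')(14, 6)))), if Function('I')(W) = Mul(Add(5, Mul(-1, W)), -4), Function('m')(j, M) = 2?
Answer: 57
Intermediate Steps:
Function('I')(W) = Add(-20, Mul(4, W))
Add(Function('D')(45), Mul(-1, Function('I')(Function('m')(14, 6)))) = Add(45, Mul(-1, Add(-20, Mul(4, 2)))) = Add(45, Mul(-1, Add(-20, 8))) = Add(45, Mul(-1, -12)) = Add(45, 12) = 57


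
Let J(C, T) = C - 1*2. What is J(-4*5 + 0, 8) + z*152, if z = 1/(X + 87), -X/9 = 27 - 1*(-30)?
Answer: -4762/213 ≈ -22.357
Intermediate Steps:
X = -513 (X = -9*(27 - 1*(-30)) = -9*(27 + 30) = -9*57 = -513)
J(C, T) = -2 + C (J(C, T) = C - 2 = -2 + C)
z = -1/426 (z = 1/(-513 + 87) = 1/(-426) = -1/426 ≈ -0.0023474)
J(-4*5 + 0, 8) + z*152 = (-2 + (-4*5 + 0)) - 1/426*152 = (-2 + (-20 + 0)) - 76/213 = (-2 - 20) - 76/213 = -22 - 76/213 = -4762/213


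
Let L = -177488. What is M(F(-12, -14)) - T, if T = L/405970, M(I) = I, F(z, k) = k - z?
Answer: -317226/202985 ≈ -1.5628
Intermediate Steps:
T = -88744/202985 (T = -177488/405970 = -177488*1/405970 = -88744/202985 ≈ -0.43719)
M(F(-12, -14)) - T = (-14 - 1*(-12)) - 1*(-88744/202985) = (-14 + 12) + 88744/202985 = -2 + 88744/202985 = -317226/202985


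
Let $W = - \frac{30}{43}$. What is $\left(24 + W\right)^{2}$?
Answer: $\frac{1004004}{1849} \approx 543.0$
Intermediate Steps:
$W = - \frac{30}{43}$ ($W = \left(-30\right) \frac{1}{43} = - \frac{30}{43} \approx -0.69767$)
$\left(24 + W\right)^{2} = \left(24 - \frac{30}{43}\right)^{2} = \left(\frac{1002}{43}\right)^{2} = \frac{1004004}{1849}$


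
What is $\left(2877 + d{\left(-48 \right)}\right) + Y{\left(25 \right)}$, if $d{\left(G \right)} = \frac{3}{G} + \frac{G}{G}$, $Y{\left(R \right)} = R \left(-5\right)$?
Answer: $\frac{44047}{16} \approx 2752.9$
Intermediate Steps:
$Y{\left(R \right)} = - 5 R$
$d{\left(G \right)} = 1 + \frac{3}{G}$ ($d{\left(G \right)} = \frac{3}{G} + 1 = 1 + \frac{3}{G}$)
$\left(2877 + d{\left(-48 \right)}\right) + Y{\left(25 \right)} = \left(2877 + \frac{3 - 48}{-48}\right) - 125 = \left(2877 - - \frac{15}{16}\right) - 125 = \left(2877 + \frac{15}{16}\right) - 125 = \frac{46047}{16} - 125 = \frac{44047}{16}$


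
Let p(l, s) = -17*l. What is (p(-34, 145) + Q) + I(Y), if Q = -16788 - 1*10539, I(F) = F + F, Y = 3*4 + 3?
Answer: -26719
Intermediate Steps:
Y = 15 (Y = 12 + 3 = 15)
I(F) = 2*F
Q = -27327 (Q = -16788 - 10539 = -27327)
(p(-34, 145) + Q) + I(Y) = (-17*(-34) - 27327) + 2*15 = (578 - 27327) + 30 = -26749 + 30 = -26719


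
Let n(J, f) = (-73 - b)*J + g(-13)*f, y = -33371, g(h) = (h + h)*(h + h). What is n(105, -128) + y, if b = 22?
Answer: -129874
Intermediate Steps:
g(h) = 4*h² (g(h) = (2*h)*(2*h) = 4*h²)
n(J, f) = -95*J + 676*f (n(J, f) = (-73 - 1*22)*J + (4*(-13)²)*f = (-73 - 22)*J + (4*169)*f = -95*J + 676*f)
n(105, -128) + y = (-95*105 + 676*(-128)) - 33371 = (-9975 - 86528) - 33371 = -96503 - 33371 = -129874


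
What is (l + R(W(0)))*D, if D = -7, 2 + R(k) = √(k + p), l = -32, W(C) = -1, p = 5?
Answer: 224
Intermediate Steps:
R(k) = -2 + √(5 + k) (R(k) = -2 + √(k + 5) = -2 + √(5 + k))
(l + R(W(0)))*D = (-32 + (-2 + √(5 - 1)))*(-7) = (-32 + (-2 + √4))*(-7) = (-32 + (-2 + 2))*(-7) = (-32 + 0)*(-7) = -32*(-7) = 224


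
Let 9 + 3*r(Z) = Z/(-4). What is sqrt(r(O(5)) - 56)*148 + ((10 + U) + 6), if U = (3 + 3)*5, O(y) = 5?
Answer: 46 + 74*I*sqrt(2139)/3 ≈ 46.0 + 1140.8*I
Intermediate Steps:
r(Z) = -3 - Z/12 (r(Z) = -3 + (Z/(-4))/3 = -3 + (Z*(-1/4))/3 = -3 + (-Z/4)/3 = -3 - Z/12)
U = 30 (U = 6*5 = 30)
sqrt(r(O(5)) - 56)*148 + ((10 + U) + 6) = sqrt((-3 - 1/12*5) - 56)*148 + ((10 + 30) + 6) = sqrt((-3 - 5/12) - 56)*148 + (40 + 6) = sqrt(-41/12 - 56)*148 + 46 = sqrt(-713/12)*148 + 46 = (I*sqrt(2139)/6)*148 + 46 = 74*I*sqrt(2139)/3 + 46 = 46 + 74*I*sqrt(2139)/3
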